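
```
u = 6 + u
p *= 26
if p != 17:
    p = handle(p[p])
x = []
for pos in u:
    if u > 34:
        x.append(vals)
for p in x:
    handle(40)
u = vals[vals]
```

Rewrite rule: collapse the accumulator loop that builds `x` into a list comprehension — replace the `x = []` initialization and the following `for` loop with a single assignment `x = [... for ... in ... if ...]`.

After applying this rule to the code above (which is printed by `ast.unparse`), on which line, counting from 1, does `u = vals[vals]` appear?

Transformed code:
u = 6 + u
p *= 26
if p != 17:
    p = handle(p[p])
x = [vals for pos in u if u > 34]
for p in x:
    handle(40)
u = vals[vals]

8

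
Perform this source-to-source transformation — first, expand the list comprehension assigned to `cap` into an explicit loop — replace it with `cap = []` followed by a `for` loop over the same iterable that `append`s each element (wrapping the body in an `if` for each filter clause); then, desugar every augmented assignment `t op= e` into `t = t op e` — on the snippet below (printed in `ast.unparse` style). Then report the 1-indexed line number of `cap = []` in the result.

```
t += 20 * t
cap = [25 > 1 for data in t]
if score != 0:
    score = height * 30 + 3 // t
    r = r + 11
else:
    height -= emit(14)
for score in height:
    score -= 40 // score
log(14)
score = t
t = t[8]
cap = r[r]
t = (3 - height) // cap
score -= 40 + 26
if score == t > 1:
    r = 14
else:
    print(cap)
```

2

Transformed code:
t = t + 20 * t
cap = []
for data in t:
    cap.append(25 > 1)
if score != 0:
    score = height * 30 + 3 // t
    r = r + 11
else:
    height = height - emit(14)
for score in height:
    score = score - 40 // score
log(14)
score = t
t = t[8]
cap = r[r]
t = (3 - height) // cap
score = score - (40 + 26)
if score == t > 1:
    r = 14
else:
    print(cap)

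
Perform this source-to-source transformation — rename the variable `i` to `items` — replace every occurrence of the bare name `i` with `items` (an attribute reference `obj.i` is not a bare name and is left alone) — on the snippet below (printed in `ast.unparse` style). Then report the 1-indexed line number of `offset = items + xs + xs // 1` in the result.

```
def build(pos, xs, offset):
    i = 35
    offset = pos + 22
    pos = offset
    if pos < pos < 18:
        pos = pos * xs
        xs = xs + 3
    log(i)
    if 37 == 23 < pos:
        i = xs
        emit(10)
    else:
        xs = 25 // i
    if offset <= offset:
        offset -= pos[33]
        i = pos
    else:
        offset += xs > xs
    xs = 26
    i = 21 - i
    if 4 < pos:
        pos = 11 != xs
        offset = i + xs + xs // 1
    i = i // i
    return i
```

23

Transformed code:
def build(pos, xs, offset):
    items = 35
    offset = pos + 22
    pos = offset
    if pos < pos < 18:
        pos = pos * xs
        xs = xs + 3
    log(items)
    if 37 == 23 < pos:
        items = xs
        emit(10)
    else:
        xs = 25 // items
    if offset <= offset:
        offset -= pos[33]
        items = pos
    else:
        offset += xs > xs
    xs = 26
    items = 21 - items
    if 4 < pos:
        pos = 11 != xs
        offset = items + xs + xs // 1
    items = items // items
    return items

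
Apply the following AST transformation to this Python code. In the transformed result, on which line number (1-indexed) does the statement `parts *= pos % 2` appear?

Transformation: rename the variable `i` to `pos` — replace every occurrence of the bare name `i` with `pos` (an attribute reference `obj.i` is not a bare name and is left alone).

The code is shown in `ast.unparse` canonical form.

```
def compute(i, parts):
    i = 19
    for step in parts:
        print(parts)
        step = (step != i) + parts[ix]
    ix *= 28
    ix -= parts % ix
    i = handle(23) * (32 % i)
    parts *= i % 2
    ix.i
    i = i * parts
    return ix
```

9

Transformed code:
def compute(pos, parts):
    pos = 19
    for step in parts:
        print(parts)
        step = (step != pos) + parts[ix]
    ix *= 28
    ix -= parts % ix
    pos = handle(23) * (32 % pos)
    parts *= pos % 2
    ix.i
    pos = pos * parts
    return ix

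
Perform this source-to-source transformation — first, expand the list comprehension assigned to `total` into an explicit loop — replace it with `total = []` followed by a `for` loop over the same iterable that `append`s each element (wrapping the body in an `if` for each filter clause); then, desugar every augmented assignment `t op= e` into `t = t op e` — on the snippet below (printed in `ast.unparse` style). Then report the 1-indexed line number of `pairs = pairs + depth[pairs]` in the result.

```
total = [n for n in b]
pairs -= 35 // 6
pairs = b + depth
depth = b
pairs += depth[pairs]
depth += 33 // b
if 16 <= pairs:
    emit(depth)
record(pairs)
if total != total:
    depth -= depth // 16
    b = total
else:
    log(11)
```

7

Transformed code:
total = []
for n in b:
    total.append(n)
pairs = pairs - 35 // 6
pairs = b + depth
depth = b
pairs = pairs + depth[pairs]
depth = depth + 33 // b
if 16 <= pairs:
    emit(depth)
record(pairs)
if total != total:
    depth = depth - depth // 16
    b = total
else:
    log(11)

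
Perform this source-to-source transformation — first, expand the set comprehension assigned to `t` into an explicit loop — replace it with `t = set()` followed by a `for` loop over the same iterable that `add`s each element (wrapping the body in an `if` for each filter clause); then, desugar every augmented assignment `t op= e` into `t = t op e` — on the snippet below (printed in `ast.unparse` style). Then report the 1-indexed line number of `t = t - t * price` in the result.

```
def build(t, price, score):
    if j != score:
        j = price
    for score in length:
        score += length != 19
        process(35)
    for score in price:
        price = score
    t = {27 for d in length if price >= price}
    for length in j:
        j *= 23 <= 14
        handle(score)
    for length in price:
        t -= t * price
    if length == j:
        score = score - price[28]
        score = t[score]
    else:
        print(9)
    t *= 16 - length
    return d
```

Transformed code:
def build(t, price, score):
    if j != score:
        j = price
    for score in length:
        score = score + (length != 19)
        process(35)
    for score in price:
        price = score
    t = set()
    for d in length:
        if price >= price:
            t.add(27)
    for length in j:
        j = j * (23 <= 14)
        handle(score)
    for length in price:
        t = t - t * price
    if length == j:
        score = score - price[28]
        score = t[score]
    else:
        print(9)
    t = t * (16 - length)
    return d

17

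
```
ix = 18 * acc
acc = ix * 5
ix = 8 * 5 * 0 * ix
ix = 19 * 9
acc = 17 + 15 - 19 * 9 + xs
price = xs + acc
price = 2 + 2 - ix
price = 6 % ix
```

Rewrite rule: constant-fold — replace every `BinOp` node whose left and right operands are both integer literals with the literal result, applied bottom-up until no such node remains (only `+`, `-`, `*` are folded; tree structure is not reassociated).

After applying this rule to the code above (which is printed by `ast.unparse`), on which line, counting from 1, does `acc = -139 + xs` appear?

Transformed code:
ix = 18 * acc
acc = ix * 5
ix = 0 * ix
ix = 171
acc = -139 + xs
price = xs + acc
price = 4 - ix
price = 6 % ix

5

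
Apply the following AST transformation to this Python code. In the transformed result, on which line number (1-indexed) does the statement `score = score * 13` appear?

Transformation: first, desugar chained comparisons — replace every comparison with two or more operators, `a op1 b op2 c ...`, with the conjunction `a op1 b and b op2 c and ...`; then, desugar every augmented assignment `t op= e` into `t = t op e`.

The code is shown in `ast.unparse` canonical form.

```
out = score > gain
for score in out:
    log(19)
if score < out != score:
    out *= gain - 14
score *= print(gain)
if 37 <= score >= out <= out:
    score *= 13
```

8

Transformed code:
out = score > gain
for score in out:
    log(19)
if score < out and out != score:
    out = out * (gain - 14)
score = score * print(gain)
if 37 <= score and score >= out and (out <= out):
    score = score * 13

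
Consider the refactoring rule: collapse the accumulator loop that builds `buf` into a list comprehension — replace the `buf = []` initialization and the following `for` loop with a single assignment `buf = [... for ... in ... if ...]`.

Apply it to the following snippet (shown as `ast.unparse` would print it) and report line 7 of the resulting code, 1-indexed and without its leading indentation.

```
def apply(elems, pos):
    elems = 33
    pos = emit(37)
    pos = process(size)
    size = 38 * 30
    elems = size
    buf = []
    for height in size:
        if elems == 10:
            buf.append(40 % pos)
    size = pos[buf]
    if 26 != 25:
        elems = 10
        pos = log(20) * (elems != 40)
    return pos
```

buf = [40 % pos for height in size if elems == 10]

Transformed code:
def apply(elems, pos):
    elems = 33
    pos = emit(37)
    pos = process(size)
    size = 38 * 30
    elems = size
    buf = [40 % pos for height in size if elems == 10]
    size = pos[buf]
    if 26 != 25:
        elems = 10
        pos = log(20) * (elems != 40)
    return pos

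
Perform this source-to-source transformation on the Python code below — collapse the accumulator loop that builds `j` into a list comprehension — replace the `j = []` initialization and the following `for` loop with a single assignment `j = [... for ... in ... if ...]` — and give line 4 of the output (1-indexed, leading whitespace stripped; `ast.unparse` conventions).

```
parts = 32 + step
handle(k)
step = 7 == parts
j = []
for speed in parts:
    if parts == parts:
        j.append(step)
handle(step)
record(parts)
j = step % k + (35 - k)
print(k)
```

j = [step for speed in parts if parts == parts]

Transformed code:
parts = 32 + step
handle(k)
step = 7 == parts
j = [step for speed in parts if parts == parts]
handle(step)
record(parts)
j = step % k + (35 - k)
print(k)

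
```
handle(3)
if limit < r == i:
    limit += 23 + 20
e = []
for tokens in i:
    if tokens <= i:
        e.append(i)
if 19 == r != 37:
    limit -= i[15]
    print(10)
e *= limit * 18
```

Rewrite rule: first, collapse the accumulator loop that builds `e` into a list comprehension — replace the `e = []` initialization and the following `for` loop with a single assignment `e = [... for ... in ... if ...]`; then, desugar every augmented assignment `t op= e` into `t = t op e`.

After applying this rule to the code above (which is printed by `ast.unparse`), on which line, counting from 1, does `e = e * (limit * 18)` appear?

Transformed code:
handle(3)
if limit < r == i:
    limit = limit + (23 + 20)
e = [i for tokens in i if tokens <= i]
if 19 == r != 37:
    limit = limit - i[15]
    print(10)
e = e * (limit * 18)

8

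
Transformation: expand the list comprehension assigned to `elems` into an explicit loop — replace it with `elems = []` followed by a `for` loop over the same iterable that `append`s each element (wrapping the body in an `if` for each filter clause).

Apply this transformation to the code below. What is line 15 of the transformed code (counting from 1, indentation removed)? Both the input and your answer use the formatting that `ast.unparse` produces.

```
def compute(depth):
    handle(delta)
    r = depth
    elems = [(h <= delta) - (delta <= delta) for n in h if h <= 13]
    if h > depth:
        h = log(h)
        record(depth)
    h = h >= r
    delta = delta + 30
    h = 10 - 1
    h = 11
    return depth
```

Transformed code:
def compute(depth):
    handle(delta)
    r = depth
    elems = []
    for n in h:
        if h <= 13:
            elems.append((h <= delta) - (delta <= delta))
    if h > depth:
        h = log(h)
        record(depth)
    h = h >= r
    delta = delta + 30
    h = 10 - 1
    h = 11
    return depth

return depth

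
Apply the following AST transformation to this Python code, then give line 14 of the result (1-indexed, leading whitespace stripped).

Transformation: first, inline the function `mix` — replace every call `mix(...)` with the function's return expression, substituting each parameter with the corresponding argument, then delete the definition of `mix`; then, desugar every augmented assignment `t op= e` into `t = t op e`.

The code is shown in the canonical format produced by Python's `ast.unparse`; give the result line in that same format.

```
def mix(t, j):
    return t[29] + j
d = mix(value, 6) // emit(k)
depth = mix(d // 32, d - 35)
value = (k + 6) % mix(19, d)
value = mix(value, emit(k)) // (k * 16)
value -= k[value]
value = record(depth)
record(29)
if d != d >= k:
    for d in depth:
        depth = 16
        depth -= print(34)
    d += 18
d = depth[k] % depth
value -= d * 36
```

value = value - d * 36

Transformed code:
d = (value[29] + 6) // emit(k)
depth = (d // 32)[29] + (d - 35)
value = (k + 6) % (19[29] + d)
value = (value[29] + emit(k)) // (k * 16)
value = value - k[value]
value = record(depth)
record(29)
if d != d >= k:
    for d in depth:
        depth = 16
        depth = depth - print(34)
    d = d + 18
d = depth[k] % depth
value = value - d * 36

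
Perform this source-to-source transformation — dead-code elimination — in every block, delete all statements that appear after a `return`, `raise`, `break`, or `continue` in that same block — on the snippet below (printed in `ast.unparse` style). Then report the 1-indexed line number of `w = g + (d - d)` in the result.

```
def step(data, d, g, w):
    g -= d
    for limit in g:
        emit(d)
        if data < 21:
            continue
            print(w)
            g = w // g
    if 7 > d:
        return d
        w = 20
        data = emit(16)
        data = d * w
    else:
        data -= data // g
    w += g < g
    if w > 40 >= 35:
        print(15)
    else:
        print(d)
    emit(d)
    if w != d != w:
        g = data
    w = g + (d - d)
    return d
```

19

Transformed code:
def step(data, d, g, w):
    g -= d
    for limit in g:
        emit(d)
        if data < 21:
            continue
    if 7 > d:
        return d
    else:
        data -= data // g
    w += g < g
    if w > 40 >= 35:
        print(15)
    else:
        print(d)
    emit(d)
    if w != d != w:
        g = data
    w = g + (d - d)
    return d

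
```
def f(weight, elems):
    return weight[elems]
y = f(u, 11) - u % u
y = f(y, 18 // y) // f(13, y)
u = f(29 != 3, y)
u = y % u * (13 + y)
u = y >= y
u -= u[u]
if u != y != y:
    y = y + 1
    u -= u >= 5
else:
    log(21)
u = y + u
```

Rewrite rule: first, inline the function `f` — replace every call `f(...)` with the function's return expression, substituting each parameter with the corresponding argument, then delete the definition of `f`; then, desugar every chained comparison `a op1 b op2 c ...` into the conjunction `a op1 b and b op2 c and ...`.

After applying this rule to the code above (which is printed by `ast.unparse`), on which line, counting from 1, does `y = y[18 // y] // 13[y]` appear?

2

Transformed code:
y = u[11] - u % u
y = y[18 // y] // 13[y]
u = (29 != 3)[y]
u = y % u * (13 + y)
u = y >= y
u -= u[u]
if u != y and y != y:
    y = y + 1
    u -= u >= 5
else:
    log(21)
u = y + u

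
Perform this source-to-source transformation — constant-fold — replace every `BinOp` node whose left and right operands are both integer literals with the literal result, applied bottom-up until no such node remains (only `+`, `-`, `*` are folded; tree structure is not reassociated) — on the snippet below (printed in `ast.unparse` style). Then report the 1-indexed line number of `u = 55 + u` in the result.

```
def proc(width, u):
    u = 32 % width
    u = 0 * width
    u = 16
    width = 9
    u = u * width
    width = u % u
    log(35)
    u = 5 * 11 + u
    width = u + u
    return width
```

Transformed code:
def proc(width, u):
    u = 32 % width
    u = 0 * width
    u = 16
    width = 9
    u = u * width
    width = u % u
    log(35)
    u = 55 + u
    width = u + u
    return width

9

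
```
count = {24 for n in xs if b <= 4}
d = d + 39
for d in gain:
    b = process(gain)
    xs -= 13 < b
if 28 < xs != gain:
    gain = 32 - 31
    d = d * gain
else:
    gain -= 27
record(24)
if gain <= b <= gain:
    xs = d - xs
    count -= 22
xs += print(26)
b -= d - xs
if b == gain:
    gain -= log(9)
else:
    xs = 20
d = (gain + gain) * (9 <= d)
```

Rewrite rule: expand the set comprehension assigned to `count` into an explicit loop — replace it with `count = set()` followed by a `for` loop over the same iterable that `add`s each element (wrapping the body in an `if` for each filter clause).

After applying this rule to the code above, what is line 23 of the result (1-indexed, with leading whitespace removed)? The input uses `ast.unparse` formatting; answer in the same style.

xs = 20

Transformed code:
count = set()
for n in xs:
    if b <= 4:
        count.add(24)
d = d + 39
for d in gain:
    b = process(gain)
    xs -= 13 < b
if 28 < xs != gain:
    gain = 32 - 31
    d = d * gain
else:
    gain -= 27
record(24)
if gain <= b <= gain:
    xs = d - xs
    count -= 22
xs += print(26)
b -= d - xs
if b == gain:
    gain -= log(9)
else:
    xs = 20
d = (gain + gain) * (9 <= d)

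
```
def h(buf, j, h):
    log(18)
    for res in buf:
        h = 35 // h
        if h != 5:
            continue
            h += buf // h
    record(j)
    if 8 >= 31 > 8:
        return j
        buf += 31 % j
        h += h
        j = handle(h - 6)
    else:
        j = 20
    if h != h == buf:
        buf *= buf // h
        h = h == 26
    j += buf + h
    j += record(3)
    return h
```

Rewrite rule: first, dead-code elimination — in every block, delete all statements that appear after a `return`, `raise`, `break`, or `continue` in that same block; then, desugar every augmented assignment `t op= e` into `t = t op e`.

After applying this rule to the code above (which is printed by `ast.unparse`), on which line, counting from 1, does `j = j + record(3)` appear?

Transformed code:
def h(buf, j, h):
    log(18)
    for res in buf:
        h = 35 // h
        if h != 5:
            continue
    record(j)
    if 8 >= 31 > 8:
        return j
    else:
        j = 20
    if h != h == buf:
        buf = buf * (buf // h)
        h = h == 26
    j = j + (buf + h)
    j = j + record(3)
    return h

16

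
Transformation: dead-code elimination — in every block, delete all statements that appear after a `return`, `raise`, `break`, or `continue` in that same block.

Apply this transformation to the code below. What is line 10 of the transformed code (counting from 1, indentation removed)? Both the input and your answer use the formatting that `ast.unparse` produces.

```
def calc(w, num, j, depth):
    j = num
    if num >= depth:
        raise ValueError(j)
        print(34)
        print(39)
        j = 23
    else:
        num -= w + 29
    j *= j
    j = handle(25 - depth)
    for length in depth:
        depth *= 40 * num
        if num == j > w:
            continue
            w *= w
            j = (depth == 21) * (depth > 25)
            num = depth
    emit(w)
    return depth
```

Transformed code:
def calc(w, num, j, depth):
    j = num
    if num >= depth:
        raise ValueError(j)
    else:
        num -= w + 29
    j *= j
    j = handle(25 - depth)
    for length in depth:
        depth *= 40 * num
        if num == j > w:
            continue
    emit(w)
    return depth

depth *= 40 * num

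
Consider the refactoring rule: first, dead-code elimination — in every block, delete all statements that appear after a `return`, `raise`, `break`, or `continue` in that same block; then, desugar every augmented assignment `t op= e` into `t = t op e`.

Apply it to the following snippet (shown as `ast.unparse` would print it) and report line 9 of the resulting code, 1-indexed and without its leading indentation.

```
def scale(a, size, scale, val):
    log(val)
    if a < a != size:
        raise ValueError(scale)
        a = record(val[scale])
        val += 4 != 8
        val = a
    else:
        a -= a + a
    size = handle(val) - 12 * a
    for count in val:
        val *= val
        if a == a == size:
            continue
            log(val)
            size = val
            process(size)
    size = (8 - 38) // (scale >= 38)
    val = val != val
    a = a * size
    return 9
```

val = val * val

Transformed code:
def scale(a, size, scale, val):
    log(val)
    if a < a != size:
        raise ValueError(scale)
    else:
        a = a - (a + a)
    size = handle(val) - 12 * a
    for count in val:
        val = val * val
        if a == a == size:
            continue
    size = (8 - 38) // (scale >= 38)
    val = val != val
    a = a * size
    return 9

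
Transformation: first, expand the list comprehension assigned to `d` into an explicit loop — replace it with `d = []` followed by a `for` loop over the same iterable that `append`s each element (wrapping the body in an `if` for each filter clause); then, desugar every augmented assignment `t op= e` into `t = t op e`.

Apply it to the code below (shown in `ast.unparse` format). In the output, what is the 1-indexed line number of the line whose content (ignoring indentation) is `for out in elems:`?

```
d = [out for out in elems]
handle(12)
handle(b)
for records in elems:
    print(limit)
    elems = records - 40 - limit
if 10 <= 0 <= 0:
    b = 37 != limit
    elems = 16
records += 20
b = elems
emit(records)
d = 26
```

2

Transformed code:
d = []
for out in elems:
    d.append(out)
handle(12)
handle(b)
for records in elems:
    print(limit)
    elems = records - 40 - limit
if 10 <= 0 <= 0:
    b = 37 != limit
    elems = 16
records = records + 20
b = elems
emit(records)
d = 26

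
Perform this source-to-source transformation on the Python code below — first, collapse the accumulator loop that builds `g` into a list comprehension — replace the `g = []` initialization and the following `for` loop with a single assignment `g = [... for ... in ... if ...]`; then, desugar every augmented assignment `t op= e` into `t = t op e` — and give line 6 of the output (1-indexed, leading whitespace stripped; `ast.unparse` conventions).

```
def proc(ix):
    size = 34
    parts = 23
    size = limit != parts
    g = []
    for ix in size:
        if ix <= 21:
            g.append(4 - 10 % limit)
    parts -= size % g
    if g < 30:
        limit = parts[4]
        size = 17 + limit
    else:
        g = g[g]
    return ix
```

Transformed code:
def proc(ix):
    size = 34
    parts = 23
    size = limit != parts
    g = [4 - 10 % limit for ix in size if ix <= 21]
    parts = parts - size % g
    if g < 30:
        limit = parts[4]
        size = 17 + limit
    else:
        g = g[g]
    return ix

parts = parts - size % g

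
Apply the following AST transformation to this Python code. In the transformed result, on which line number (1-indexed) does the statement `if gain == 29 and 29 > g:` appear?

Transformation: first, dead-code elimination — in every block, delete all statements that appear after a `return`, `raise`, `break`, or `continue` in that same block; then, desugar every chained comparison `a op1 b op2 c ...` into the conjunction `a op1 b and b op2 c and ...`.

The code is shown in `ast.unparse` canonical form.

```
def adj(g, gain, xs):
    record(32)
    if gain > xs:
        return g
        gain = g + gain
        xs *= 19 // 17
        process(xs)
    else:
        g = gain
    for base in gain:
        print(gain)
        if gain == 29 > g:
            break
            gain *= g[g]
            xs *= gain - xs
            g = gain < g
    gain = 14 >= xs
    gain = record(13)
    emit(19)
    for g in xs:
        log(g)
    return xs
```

Transformed code:
def adj(g, gain, xs):
    record(32)
    if gain > xs:
        return g
    else:
        g = gain
    for base in gain:
        print(gain)
        if gain == 29 and 29 > g:
            break
    gain = 14 >= xs
    gain = record(13)
    emit(19)
    for g in xs:
        log(g)
    return xs

9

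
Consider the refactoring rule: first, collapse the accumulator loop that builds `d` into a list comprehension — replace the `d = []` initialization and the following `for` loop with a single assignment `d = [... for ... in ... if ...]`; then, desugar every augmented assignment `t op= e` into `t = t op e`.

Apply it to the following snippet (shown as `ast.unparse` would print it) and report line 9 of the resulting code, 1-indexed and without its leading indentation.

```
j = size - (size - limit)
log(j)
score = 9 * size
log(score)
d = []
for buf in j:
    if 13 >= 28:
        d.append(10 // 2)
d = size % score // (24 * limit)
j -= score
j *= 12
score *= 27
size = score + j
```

score = score * 27

Transformed code:
j = size - (size - limit)
log(j)
score = 9 * size
log(score)
d = [10 // 2 for buf in j if 13 >= 28]
d = size % score // (24 * limit)
j = j - score
j = j * 12
score = score * 27
size = score + j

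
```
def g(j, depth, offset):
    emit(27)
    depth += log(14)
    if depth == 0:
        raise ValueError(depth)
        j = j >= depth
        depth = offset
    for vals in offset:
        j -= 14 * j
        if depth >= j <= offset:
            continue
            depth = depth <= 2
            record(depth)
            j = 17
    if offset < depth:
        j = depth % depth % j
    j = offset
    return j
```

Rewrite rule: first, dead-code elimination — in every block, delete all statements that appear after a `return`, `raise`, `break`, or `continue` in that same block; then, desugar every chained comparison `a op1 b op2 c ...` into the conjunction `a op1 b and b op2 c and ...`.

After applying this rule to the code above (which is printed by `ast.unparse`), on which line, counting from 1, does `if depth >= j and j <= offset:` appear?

8

Transformed code:
def g(j, depth, offset):
    emit(27)
    depth += log(14)
    if depth == 0:
        raise ValueError(depth)
    for vals in offset:
        j -= 14 * j
        if depth >= j and j <= offset:
            continue
    if offset < depth:
        j = depth % depth % j
    j = offset
    return j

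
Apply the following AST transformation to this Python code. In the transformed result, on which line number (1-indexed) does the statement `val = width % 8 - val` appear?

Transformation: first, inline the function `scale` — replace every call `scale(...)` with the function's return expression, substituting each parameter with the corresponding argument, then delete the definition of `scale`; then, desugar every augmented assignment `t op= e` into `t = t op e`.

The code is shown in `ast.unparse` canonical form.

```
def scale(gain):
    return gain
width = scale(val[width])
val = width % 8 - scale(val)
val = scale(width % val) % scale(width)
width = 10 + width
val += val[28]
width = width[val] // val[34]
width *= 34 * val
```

2

Transformed code:
width = val[width]
val = width % 8 - val
val = width % val % width
width = 10 + width
val = val + val[28]
width = width[val] // val[34]
width = width * (34 * val)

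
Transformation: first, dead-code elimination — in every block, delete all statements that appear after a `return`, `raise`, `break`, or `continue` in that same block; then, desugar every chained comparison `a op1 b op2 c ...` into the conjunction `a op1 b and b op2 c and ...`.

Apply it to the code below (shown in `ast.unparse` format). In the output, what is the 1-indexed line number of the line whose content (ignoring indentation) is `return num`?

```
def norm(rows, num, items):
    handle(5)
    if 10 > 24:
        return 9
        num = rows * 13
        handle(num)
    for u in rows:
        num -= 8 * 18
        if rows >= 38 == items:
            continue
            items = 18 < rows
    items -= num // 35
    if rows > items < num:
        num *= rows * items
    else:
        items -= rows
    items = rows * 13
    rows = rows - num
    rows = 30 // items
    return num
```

Transformed code:
def norm(rows, num, items):
    handle(5)
    if 10 > 24:
        return 9
    for u in rows:
        num -= 8 * 18
        if rows >= 38 and 38 == items:
            continue
    items -= num // 35
    if rows > items and items < num:
        num *= rows * items
    else:
        items -= rows
    items = rows * 13
    rows = rows - num
    rows = 30 // items
    return num

17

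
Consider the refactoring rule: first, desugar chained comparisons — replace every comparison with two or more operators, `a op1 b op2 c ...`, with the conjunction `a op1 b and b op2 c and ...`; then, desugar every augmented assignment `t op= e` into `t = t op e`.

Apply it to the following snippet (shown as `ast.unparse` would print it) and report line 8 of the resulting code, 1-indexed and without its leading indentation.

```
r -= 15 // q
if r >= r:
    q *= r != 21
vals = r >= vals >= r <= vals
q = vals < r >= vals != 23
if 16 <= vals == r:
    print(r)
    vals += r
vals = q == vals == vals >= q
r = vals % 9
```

vals = vals + r

Transformed code:
r = r - 15 // q
if r >= r:
    q = q * (r != 21)
vals = r >= vals and vals >= r and (r <= vals)
q = vals < r and r >= vals and (vals != 23)
if 16 <= vals and vals == r:
    print(r)
    vals = vals + r
vals = q == vals and vals == vals and (vals >= q)
r = vals % 9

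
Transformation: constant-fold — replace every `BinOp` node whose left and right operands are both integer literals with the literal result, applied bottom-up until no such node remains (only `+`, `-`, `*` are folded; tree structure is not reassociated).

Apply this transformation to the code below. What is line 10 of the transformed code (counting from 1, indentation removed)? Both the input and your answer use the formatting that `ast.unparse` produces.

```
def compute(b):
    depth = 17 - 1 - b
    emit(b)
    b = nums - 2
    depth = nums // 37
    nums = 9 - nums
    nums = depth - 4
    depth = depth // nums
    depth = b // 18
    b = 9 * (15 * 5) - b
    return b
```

Transformed code:
def compute(b):
    depth = 16 - b
    emit(b)
    b = nums - 2
    depth = nums // 37
    nums = 9 - nums
    nums = depth - 4
    depth = depth // nums
    depth = b // 18
    b = 675 - b
    return b

b = 675 - b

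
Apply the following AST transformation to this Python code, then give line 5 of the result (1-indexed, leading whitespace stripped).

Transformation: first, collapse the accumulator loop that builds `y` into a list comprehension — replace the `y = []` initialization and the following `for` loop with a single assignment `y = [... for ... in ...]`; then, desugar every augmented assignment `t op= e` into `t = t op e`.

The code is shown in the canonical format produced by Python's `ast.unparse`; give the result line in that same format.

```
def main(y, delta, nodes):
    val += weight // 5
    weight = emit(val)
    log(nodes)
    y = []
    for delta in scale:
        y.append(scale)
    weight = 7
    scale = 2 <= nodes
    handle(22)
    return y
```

Transformed code:
def main(y, delta, nodes):
    val = val + weight // 5
    weight = emit(val)
    log(nodes)
    y = [scale for delta in scale]
    weight = 7
    scale = 2 <= nodes
    handle(22)
    return y

y = [scale for delta in scale]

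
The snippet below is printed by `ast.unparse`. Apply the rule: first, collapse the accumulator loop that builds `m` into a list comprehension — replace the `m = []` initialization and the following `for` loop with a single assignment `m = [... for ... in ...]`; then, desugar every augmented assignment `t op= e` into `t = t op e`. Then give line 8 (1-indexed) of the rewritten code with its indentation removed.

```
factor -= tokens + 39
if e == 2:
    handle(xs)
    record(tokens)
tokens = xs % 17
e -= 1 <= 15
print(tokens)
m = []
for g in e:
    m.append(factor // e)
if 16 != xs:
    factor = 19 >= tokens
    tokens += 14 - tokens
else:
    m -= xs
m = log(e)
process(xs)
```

Transformed code:
factor = factor - (tokens + 39)
if e == 2:
    handle(xs)
    record(tokens)
tokens = xs % 17
e = e - (1 <= 15)
print(tokens)
m = [factor // e for g in e]
if 16 != xs:
    factor = 19 >= tokens
    tokens = tokens + (14 - tokens)
else:
    m = m - xs
m = log(e)
process(xs)

m = [factor // e for g in e]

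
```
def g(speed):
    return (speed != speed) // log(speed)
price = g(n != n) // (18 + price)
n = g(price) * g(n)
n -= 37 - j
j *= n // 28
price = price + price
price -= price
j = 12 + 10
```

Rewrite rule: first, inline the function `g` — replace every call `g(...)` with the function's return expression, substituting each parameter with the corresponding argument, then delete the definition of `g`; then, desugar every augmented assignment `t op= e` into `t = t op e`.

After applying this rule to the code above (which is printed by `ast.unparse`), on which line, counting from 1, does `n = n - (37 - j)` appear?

Transformed code:
price = ((n != n) != (n != n)) // log(n != n) // (18 + price)
n = (price != price) // log(price) * ((n != n) // log(n))
n = n - (37 - j)
j = j * (n // 28)
price = price + price
price = price - price
j = 12 + 10

3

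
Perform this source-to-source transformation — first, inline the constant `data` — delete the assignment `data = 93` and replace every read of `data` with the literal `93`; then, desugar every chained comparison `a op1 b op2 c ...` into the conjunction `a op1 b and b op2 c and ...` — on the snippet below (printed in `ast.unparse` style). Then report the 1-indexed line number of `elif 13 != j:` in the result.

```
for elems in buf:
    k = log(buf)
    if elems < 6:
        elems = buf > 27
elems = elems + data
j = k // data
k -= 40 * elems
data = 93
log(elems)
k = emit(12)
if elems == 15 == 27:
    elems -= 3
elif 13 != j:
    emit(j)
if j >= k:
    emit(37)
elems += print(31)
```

12

Transformed code:
for elems in buf:
    k = log(buf)
    if elems < 6:
        elems = buf > 27
elems = elems + 93
j = k // 93
k -= 40 * elems
log(elems)
k = emit(12)
if elems == 15 and 15 == 27:
    elems -= 3
elif 13 != j:
    emit(j)
if j >= k:
    emit(37)
elems += print(31)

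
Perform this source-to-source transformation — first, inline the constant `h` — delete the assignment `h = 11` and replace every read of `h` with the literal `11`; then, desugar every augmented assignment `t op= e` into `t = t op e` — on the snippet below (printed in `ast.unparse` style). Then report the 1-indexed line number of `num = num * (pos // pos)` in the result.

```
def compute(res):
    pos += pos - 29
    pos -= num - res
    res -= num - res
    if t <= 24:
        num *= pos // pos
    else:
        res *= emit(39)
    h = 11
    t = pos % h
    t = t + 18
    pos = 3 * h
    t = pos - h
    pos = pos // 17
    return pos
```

6

Transformed code:
def compute(res):
    pos = pos + (pos - 29)
    pos = pos - (num - res)
    res = res - (num - res)
    if t <= 24:
        num = num * (pos // pos)
    else:
        res = res * emit(39)
    t = pos % 11
    t = t + 18
    pos = 3 * 11
    t = pos - 11
    pos = pos // 17
    return pos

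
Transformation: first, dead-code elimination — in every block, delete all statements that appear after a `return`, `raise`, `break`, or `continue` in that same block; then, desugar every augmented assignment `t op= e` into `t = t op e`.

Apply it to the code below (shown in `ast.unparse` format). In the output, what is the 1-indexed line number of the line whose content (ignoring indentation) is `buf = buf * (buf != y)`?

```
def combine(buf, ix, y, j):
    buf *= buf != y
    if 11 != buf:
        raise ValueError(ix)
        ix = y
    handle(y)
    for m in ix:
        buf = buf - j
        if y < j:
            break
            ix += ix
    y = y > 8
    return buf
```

Transformed code:
def combine(buf, ix, y, j):
    buf = buf * (buf != y)
    if 11 != buf:
        raise ValueError(ix)
    handle(y)
    for m in ix:
        buf = buf - j
        if y < j:
            break
    y = y > 8
    return buf

2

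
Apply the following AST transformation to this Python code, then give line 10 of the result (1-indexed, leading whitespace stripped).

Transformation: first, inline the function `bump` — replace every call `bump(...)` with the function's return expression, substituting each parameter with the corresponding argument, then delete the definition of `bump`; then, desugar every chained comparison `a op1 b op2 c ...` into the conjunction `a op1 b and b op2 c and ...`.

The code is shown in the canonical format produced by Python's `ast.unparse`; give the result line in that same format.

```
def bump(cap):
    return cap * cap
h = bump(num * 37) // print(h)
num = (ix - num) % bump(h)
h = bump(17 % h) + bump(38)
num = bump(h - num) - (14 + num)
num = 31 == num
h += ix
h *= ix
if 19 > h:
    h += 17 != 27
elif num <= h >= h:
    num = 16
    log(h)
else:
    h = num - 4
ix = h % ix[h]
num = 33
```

Transformed code:
h = num * 37 * (num * 37) // print(h)
num = (ix - num) % (h * h)
h = 17 % h * (17 % h) + 38 * 38
num = (h - num) * (h - num) - (14 + num)
num = 31 == num
h += ix
h *= ix
if 19 > h:
    h += 17 != 27
elif num <= h and h >= h:
    num = 16
    log(h)
else:
    h = num - 4
ix = h % ix[h]
num = 33

elif num <= h and h >= h:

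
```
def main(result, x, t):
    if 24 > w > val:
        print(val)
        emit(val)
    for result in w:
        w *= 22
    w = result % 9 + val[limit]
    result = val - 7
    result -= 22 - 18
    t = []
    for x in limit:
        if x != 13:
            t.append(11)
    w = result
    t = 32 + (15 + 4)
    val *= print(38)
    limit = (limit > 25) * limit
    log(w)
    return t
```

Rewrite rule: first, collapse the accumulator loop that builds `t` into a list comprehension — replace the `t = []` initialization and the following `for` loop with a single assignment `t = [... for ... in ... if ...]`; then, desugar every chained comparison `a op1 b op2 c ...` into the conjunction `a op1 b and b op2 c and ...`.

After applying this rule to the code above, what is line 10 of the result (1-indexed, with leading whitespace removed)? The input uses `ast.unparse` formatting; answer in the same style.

t = [11 for x in limit if x != 13]

Transformed code:
def main(result, x, t):
    if 24 > w and w > val:
        print(val)
        emit(val)
    for result in w:
        w *= 22
    w = result % 9 + val[limit]
    result = val - 7
    result -= 22 - 18
    t = [11 for x in limit if x != 13]
    w = result
    t = 32 + (15 + 4)
    val *= print(38)
    limit = (limit > 25) * limit
    log(w)
    return t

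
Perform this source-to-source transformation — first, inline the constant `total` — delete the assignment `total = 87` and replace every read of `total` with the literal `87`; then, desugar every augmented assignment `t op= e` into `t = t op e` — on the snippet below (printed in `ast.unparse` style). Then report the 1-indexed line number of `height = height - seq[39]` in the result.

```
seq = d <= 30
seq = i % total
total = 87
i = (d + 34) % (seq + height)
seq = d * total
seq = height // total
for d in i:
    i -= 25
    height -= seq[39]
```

8

Transformed code:
seq = d <= 30
seq = i % 87
i = (d + 34) % (seq + height)
seq = d * 87
seq = height // 87
for d in i:
    i = i - 25
    height = height - seq[39]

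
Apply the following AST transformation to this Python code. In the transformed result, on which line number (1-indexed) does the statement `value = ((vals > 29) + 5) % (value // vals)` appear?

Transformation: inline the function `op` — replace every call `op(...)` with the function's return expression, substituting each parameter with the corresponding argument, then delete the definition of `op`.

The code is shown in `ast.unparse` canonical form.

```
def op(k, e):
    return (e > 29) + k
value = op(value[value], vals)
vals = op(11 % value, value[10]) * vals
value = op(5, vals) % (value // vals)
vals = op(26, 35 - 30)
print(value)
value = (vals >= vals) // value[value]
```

3

Transformed code:
value = (vals > 29) + value[value]
vals = ((value[10] > 29) + 11 % value) * vals
value = ((vals > 29) + 5) % (value // vals)
vals = (35 - 30 > 29) + 26
print(value)
value = (vals >= vals) // value[value]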